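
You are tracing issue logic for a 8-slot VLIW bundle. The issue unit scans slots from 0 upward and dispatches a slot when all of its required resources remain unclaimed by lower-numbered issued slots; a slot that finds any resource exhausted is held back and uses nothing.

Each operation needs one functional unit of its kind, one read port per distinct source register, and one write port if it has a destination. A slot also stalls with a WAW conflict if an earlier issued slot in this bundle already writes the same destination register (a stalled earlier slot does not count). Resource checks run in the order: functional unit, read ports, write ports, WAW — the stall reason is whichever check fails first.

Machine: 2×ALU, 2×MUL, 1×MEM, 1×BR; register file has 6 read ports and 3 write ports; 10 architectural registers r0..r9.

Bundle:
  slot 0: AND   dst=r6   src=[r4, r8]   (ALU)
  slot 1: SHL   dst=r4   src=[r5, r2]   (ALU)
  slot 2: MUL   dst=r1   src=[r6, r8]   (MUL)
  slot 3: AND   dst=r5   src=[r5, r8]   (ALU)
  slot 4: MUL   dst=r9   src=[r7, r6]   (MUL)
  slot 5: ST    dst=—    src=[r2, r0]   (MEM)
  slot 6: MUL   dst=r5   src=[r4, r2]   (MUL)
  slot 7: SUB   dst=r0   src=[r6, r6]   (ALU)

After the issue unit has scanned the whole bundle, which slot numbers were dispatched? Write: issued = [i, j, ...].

issued = [0, 1, 2]

slot 0 (ALU): ISSUE — free A1,Mu2,Ld1,B1 rp4 wp2
slot 1 (ALU): ISSUE — free A0,Mu2,Ld1,B1 rp2 wp1
slot 2 (MUL): ISSUE — free A0,Mu1,Ld1,B1 rp0 wp0
slot 3 (ALU): stall FU — free A0,Mu1,Ld1,B1 rp0 wp0
slot 4 (MUL): stall RD_PORT — free A0,Mu1,Ld1,B1 rp0 wp0
slot 5 (MEM): stall RD_PORT — free A0,Mu1,Ld1,B1 rp0 wp0
slot 6 (MUL): stall RD_PORT — free A0,Mu1,Ld1,B1 rp0 wp0
slot 7 (ALU): stall FU — free A0,Mu1,Ld1,B1 rp0 wp0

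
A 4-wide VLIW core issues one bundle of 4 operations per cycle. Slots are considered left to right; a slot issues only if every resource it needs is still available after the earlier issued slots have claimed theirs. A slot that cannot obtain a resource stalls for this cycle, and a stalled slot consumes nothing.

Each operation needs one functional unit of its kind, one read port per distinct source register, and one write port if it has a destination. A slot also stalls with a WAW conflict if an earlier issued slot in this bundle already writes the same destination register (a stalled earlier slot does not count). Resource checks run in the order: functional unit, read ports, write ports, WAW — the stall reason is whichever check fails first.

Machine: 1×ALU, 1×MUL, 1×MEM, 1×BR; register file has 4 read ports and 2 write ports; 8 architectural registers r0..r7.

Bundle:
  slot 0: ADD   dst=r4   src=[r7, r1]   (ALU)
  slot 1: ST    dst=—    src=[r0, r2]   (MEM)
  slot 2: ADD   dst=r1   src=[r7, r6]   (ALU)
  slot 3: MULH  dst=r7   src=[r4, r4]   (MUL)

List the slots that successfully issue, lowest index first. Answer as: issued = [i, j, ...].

#0 ALU src=r7,r1 dispatched  <A:0 Mu:1 Ld:1 B:1 rd:2 wr:1>
#1 MEM src=r0,r2 dispatched  <A:0 Mu:1 Ld:0 B:1 rd:0 wr:1>
#2 ALU src=r7,r6 held:FU  <A:0 Mu:1 Ld:0 B:1 rd:0 wr:1>
#3 MUL src=r4,r4 held:RD_PORT  <A:0 Mu:1 Ld:0 B:1 rd:0 wr:1>

issued = [0, 1]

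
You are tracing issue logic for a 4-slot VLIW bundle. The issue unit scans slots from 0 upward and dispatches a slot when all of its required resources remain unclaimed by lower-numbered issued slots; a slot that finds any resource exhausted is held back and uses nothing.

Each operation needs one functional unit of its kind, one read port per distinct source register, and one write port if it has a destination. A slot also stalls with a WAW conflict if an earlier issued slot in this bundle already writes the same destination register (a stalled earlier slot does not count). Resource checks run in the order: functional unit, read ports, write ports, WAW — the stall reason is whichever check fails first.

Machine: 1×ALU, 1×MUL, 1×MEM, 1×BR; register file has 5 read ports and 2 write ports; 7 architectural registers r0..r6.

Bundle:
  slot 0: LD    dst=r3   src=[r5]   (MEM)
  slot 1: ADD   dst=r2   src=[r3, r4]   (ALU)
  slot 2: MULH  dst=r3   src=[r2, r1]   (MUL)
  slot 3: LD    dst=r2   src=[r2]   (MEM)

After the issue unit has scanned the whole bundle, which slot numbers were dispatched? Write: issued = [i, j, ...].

(0) want 1×MEM +1rd +1wr — yes → AL1|MU1|ME0|BR1|rd4|wr1
(1) want 1×ALU +2rd +1wr — yes → AL0|MU1|ME0|BR1|rd2|wr0
(2) want 1×MUL +2rd +1wr — WR_PORT → AL0|MU1|ME0|BR1|rd2|wr0
(3) want 1×MEM +1rd +1wr — FU → AL0|MU1|ME0|BR1|rd2|wr0

issued = [0, 1]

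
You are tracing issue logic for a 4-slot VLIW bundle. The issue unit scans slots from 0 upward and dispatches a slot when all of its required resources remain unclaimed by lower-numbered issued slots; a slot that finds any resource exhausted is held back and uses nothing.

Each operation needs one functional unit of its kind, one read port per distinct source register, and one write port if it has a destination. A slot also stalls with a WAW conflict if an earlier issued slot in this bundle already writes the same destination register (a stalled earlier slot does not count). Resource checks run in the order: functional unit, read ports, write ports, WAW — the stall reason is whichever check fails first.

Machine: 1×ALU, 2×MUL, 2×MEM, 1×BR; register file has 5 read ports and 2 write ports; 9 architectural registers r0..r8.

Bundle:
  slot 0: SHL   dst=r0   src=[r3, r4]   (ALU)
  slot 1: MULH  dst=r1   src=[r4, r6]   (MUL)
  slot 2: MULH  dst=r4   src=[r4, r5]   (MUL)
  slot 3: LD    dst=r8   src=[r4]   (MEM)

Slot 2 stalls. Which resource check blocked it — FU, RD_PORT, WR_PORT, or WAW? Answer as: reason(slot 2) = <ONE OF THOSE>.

slot 0 (ALU): ISSUE — free A0,Mu2,Ld2,B1 rp3 wp1
slot 1 (MUL): ISSUE — free A0,Mu1,Ld2,B1 rp1 wp0
slot 2 (MUL): stall RD_PORT — free A0,Mu1,Ld2,B1 rp1 wp0
slot 3 (MEM): stall WR_PORT — free A0,Mu1,Ld2,B1 rp1 wp0

reason(slot 2) = RD_PORT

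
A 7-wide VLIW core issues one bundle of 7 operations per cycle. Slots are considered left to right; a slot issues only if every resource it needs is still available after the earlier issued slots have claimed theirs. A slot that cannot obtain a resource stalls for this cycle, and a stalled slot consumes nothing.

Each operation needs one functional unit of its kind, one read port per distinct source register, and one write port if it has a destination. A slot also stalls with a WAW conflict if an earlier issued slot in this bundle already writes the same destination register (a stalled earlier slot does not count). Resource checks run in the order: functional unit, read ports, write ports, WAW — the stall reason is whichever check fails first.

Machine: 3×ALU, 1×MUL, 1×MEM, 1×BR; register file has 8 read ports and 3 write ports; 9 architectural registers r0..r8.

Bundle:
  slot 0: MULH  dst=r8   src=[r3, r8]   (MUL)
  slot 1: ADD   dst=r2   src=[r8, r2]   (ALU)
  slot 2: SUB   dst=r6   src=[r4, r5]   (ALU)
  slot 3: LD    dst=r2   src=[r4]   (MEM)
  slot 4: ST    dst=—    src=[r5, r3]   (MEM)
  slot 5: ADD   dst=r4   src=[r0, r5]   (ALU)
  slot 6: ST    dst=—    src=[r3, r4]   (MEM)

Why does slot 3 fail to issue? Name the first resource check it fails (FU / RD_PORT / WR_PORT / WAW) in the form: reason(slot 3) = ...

reason(slot 3) = WR_PORT

  0. MUL→r8 ⇒ go  {3A/0Mu/1Ld/1B | 6r 2w}
  1. ALU→r2 ⇒ go  {2A/0Mu/1Ld/1B | 4r 1w}
  2. ALU→r6 ⇒ go  {1A/0Mu/1Ld/1B | 2r 0w}
  3. MEM→r2 ⇒ no(WR_PORT)  {1A/0Mu/1Ld/1B | 2r 0w}
  4. MEM ⇒ go  {1A/0Mu/0Ld/1B | 0r 0w}
  5. ALU→r4 ⇒ no(RD_PORT)  {1A/0Mu/0Ld/1B | 0r 0w}
  6. MEM ⇒ no(FU)  {1A/0Mu/0Ld/1B | 0r 0w}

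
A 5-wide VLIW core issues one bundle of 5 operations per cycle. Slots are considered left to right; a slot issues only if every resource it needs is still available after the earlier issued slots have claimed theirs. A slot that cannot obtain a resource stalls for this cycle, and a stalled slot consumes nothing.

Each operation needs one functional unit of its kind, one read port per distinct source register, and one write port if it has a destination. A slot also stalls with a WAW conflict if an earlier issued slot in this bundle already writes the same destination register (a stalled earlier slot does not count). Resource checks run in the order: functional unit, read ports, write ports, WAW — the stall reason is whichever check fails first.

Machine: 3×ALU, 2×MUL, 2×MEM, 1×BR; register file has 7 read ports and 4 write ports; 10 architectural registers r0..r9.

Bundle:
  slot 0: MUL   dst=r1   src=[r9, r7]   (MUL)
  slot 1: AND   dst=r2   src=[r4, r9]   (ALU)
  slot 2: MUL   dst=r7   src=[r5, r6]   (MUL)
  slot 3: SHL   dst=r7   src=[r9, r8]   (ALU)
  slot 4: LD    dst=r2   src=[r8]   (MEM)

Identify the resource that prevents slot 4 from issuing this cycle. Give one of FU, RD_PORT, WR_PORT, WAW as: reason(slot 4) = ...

reason(slot 4) = WAW

[0] MUL needs rd=2 wr=1: ok; after: ALU=3 MUL=1 MEM=2 BR=1, R=5, W=3
[1] ALU needs rd=2 wr=1: ok; after: ALU=2 MUL=1 MEM=2 BR=1, R=3, W=2
[2] MUL needs rd=2 wr=1: ok; after: ALU=2 MUL=0 MEM=2 BR=1, R=1, W=1
[3] ALU needs rd=2 wr=1: RD_PORT; after: ALU=2 MUL=0 MEM=2 BR=1, R=1, W=1
[4] MEM needs rd=1 wr=1: WAW; after: ALU=2 MUL=0 MEM=2 BR=1, R=1, W=1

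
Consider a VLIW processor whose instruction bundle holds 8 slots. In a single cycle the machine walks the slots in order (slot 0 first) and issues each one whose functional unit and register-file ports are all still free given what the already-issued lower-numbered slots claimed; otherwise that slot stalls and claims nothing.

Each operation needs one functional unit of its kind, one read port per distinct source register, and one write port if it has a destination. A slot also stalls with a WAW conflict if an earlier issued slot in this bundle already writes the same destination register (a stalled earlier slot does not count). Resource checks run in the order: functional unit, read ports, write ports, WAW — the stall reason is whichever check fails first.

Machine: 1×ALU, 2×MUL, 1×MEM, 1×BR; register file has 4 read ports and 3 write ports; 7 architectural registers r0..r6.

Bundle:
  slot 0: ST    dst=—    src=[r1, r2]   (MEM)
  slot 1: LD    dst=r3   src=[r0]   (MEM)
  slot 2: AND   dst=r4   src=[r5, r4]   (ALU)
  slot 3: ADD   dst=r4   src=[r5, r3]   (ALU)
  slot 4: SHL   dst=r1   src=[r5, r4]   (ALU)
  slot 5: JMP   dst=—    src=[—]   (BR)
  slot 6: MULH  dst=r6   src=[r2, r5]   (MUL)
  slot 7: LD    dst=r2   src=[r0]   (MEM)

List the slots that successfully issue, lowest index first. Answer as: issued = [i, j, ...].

issued = [0, 2, 5]

(0) want 1×MEM +2rd +0wr — yes → AL1|MU2|ME0|BR1|rd2|wr3
(1) want 1×MEM +1rd +1wr — FU → AL1|MU2|ME0|BR1|rd2|wr3
(2) want 1×ALU +2rd +1wr — yes → AL0|MU2|ME0|BR1|rd0|wr2
(3) want 1×ALU +2rd +1wr — FU → AL0|MU2|ME0|BR1|rd0|wr2
(4) want 1×ALU +2rd +1wr — FU → AL0|MU2|ME0|BR1|rd0|wr2
(5) want 1×BR +0rd +0wr — yes → AL0|MU2|ME0|BR0|rd0|wr2
(6) want 1×MUL +2rd +1wr — RD_PORT → AL0|MU2|ME0|BR0|rd0|wr2
(7) want 1×MEM +1rd +1wr — FU → AL0|MU2|ME0|BR0|rd0|wr2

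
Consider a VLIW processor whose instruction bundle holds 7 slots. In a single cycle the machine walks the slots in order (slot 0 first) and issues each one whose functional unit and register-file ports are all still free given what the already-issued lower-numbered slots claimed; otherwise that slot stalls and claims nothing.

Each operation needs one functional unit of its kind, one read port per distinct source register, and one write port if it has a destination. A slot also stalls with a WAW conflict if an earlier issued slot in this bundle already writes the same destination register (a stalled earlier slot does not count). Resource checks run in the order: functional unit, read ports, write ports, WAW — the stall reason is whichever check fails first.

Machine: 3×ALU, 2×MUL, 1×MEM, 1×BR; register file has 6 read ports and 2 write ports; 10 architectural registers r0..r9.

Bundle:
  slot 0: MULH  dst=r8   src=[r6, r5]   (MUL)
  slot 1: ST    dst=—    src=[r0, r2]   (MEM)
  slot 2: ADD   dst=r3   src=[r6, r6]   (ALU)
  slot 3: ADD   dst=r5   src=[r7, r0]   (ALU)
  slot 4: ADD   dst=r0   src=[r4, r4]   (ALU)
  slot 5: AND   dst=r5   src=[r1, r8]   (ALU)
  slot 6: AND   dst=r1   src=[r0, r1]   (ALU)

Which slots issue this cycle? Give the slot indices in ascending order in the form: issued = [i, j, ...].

(0) want 1×MUL +2rd +1wr — yes → AL3|MU1|ME1|BR1|rd4|wr1
(1) want 1×MEM +2rd +0wr — yes → AL3|MU1|ME0|BR1|rd2|wr1
(2) want 1×ALU +1rd +1wr — yes → AL2|MU1|ME0|BR1|rd1|wr0
(3) want 1×ALU +2rd +1wr — RD_PORT → AL2|MU1|ME0|BR1|rd1|wr0
(4) want 1×ALU +1rd +1wr — WR_PORT → AL2|MU1|ME0|BR1|rd1|wr0
(5) want 1×ALU +2rd +1wr — RD_PORT → AL2|MU1|ME0|BR1|rd1|wr0
(6) want 1×ALU +2rd +1wr — RD_PORT → AL2|MU1|ME0|BR1|rd1|wr0

issued = [0, 1, 2]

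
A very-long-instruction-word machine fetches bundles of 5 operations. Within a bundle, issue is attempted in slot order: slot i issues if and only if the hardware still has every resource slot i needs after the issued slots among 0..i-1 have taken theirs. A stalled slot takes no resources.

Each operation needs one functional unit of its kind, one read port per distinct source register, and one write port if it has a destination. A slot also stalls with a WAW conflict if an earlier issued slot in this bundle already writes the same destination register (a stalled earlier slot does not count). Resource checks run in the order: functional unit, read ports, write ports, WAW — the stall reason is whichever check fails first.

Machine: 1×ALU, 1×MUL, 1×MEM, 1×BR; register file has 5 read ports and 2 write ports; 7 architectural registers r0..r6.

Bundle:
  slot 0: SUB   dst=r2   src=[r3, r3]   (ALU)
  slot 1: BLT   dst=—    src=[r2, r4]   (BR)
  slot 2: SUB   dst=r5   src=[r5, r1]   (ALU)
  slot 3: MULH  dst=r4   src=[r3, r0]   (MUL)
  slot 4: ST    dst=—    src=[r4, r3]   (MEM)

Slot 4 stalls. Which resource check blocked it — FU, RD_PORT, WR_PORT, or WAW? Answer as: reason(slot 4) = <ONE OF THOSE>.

reason(slot 4) = RD_PORT

#0 ALU src=r3,r3 dispatched  <A:0 Mu:1 Ld:1 B:1 rd:4 wr:1>
#1 BR src=r2,r4 dispatched  <A:0 Mu:1 Ld:1 B:0 rd:2 wr:1>
#2 ALU src=r5,r1 held:FU  <A:0 Mu:1 Ld:1 B:0 rd:2 wr:1>
#3 MUL src=r3,r0 dispatched  <A:0 Mu:0 Ld:1 B:0 rd:0 wr:0>
#4 MEM src=r4,r3 held:RD_PORT  <A:0 Mu:0 Ld:1 B:0 rd:0 wr:0>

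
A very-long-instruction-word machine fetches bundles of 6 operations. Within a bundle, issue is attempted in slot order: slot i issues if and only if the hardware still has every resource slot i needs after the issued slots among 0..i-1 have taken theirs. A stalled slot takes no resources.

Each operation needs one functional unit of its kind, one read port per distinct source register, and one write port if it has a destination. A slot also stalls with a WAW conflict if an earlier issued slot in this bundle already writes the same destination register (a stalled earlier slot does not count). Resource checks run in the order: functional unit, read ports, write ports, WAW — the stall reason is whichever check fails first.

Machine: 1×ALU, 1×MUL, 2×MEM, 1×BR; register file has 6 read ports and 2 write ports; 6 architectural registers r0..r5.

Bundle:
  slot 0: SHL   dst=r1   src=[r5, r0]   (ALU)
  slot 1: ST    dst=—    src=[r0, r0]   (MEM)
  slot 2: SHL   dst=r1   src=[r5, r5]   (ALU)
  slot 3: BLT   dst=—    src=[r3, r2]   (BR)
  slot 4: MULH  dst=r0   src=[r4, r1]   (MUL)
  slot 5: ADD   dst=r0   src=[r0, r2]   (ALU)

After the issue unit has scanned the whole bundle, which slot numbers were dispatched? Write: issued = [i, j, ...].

#0 ALU src=r5,r0 dispatched  <A:0 Mu:1 Ld:2 B:1 rd:4 wr:1>
#1 MEM src=r0,r0 dispatched  <A:0 Mu:1 Ld:1 B:1 rd:3 wr:1>
#2 ALU src=r5,r5 held:FU  <A:0 Mu:1 Ld:1 B:1 rd:3 wr:1>
#3 BR src=r3,r2 dispatched  <A:0 Mu:1 Ld:1 B:0 rd:1 wr:1>
#4 MUL src=r4,r1 held:RD_PORT  <A:0 Mu:1 Ld:1 B:0 rd:1 wr:1>
#5 ALU src=r0,r2 held:FU  <A:0 Mu:1 Ld:1 B:0 rd:1 wr:1>

issued = [0, 1, 3]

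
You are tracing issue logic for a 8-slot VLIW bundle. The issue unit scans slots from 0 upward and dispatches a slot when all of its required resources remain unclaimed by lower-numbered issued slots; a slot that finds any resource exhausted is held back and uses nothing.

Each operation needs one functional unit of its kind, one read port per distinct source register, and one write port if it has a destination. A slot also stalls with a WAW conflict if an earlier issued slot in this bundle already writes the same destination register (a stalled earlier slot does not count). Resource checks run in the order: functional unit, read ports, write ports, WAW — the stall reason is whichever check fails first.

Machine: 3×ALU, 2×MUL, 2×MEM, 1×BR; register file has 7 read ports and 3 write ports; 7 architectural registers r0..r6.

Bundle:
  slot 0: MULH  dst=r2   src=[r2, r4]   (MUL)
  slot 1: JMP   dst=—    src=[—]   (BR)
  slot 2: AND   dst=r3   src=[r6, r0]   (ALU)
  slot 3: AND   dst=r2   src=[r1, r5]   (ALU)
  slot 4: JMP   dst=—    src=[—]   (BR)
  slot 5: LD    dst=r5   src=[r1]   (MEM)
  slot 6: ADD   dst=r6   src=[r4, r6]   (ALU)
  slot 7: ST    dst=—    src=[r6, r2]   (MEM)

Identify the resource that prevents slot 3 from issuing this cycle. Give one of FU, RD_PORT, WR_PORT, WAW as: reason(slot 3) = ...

reason(slot 3) = WAW

#0 MUL src=r2,r4 dispatched  <A:3 Mu:1 Ld:2 B:1 rd:5 wr:2>
#1 BR src=- dispatched  <A:3 Mu:1 Ld:2 B:0 rd:5 wr:2>
#2 ALU src=r6,r0 dispatched  <A:2 Mu:1 Ld:2 B:0 rd:3 wr:1>
#3 ALU src=r1,r5 held:WAW  <A:2 Mu:1 Ld:2 B:0 rd:3 wr:1>
#4 BR src=- held:FU  <A:2 Mu:1 Ld:2 B:0 rd:3 wr:1>
#5 MEM src=r1 dispatched  <A:2 Mu:1 Ld:1 B:0 rd:2 wr:0>
#6 ALU src=r4,r6 held:WR_PORT  <A:2 Mu:1 Ld:1 B:0 rd:2 wr:0>
#7 MEM src=r6,r2 dispatched  <A:2 Mu:1 Ld:0 B:0 rd:0 wr:0>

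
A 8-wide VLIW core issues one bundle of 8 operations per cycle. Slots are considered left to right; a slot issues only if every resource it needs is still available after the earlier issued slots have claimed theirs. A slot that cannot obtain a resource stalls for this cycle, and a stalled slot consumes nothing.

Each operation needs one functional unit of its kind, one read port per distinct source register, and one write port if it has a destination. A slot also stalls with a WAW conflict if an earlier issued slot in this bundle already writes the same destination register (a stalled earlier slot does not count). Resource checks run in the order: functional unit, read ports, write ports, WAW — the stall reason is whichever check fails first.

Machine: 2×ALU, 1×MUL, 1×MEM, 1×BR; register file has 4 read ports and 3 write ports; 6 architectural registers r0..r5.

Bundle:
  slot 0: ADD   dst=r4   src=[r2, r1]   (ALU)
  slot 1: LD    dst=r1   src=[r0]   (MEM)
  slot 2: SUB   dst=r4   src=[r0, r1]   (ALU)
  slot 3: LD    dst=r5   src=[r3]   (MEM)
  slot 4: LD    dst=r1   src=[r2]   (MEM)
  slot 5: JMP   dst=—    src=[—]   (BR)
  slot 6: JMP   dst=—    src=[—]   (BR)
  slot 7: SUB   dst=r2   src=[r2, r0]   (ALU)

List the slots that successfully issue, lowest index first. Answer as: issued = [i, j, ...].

  0. ALU→r4 ⇒ go  {1A/1Mu/1Ld/1B | 2r 2w}
  1. MEM→r1 ⇒ go  {1A/1Mu/0Ld/1B | 1r 1w}
  2. ALU→r4 ⇒ no(RD_PORT)  {1A/1Mu/0Ld/1B | 1r 1w}
  3. MEM→r5 ⇒ no(FU)  {1A/1Mu/0Ld/1B | 1r 1w}
  4. MEM→r1 ⇒ no(FU)  {1A/1Mu/0Ld/1B | 1r 1w}
  5. BR ⇒ go  {1A/1Mu/0Ld/0B | 1r 1w}
  6. BR ⇒ no(FU)  {1A/1Mu/0Ld/0B | 1r 1w}
  7. ALU→r2 ⇒ no(RD_PORT)  {1A/1Mu/0Ld/0B | 1r 1w}

issued = [0, 1, 5]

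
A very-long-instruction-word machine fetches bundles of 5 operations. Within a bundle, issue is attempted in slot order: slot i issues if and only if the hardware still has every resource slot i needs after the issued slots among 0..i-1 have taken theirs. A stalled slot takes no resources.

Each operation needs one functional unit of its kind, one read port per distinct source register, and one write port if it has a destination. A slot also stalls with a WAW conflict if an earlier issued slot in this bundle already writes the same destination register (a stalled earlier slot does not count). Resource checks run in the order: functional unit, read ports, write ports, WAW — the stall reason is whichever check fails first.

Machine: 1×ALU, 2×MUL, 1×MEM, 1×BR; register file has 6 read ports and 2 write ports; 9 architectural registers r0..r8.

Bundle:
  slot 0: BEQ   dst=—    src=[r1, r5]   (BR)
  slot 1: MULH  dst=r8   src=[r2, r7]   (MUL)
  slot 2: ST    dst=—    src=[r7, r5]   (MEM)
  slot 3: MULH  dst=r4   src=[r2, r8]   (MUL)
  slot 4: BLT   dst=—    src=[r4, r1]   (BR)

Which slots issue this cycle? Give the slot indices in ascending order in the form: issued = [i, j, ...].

  0. BR ⇒ go  {1A/2Mu/1Ld/0B | 4r 2w}
  1. MUL→r8 ⇒ go  {1A/1Mu/1Ld/0B | 2r 1w}
  2. MEM ⇒ go  {1A/1Mu/0Ld/0B | 0r 1w}
  3. MUL→r4 ⇒ no(RD_PORT)  {1A/1Mu/0Ld/0B | 0r 1w}
  4. BR ⇒ no(FU)  {1A/1Mu/0Ld/0B | 0r 1w}

issued = [0, 1, 2]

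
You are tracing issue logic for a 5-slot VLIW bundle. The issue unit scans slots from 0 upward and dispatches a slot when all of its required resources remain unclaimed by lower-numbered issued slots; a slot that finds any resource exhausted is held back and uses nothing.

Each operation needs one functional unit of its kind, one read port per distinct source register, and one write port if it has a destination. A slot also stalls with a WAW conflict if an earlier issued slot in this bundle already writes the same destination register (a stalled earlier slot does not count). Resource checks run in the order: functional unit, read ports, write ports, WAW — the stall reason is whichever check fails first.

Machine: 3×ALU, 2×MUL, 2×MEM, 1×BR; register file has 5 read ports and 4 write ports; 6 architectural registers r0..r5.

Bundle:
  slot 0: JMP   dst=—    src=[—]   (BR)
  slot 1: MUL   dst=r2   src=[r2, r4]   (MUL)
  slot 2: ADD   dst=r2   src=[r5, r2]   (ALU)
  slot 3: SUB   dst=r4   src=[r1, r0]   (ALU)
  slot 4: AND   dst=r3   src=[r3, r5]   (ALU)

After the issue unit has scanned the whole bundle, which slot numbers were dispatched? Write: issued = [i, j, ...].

slot 0 (BR): ISSUE — free A3,Mu2,Ld2,B0 rp5 wp4
slot 1 (MUL): ISSUE — free A3,Mu1,Ld2,B0 rp3 wp3
slot 2 (ALU): stall WAW — free A3,Mu1,Ld2,B0 rp3 wp3
slot 3 (ALU): ISSUE — free A2,Mu1,Ld2,B0 rp1 wp2
slot 4 (ALU): stall RD_PORT — free A2,Mu1,Ld2,B0 rp1 wp2

issued = [0, 1, 3]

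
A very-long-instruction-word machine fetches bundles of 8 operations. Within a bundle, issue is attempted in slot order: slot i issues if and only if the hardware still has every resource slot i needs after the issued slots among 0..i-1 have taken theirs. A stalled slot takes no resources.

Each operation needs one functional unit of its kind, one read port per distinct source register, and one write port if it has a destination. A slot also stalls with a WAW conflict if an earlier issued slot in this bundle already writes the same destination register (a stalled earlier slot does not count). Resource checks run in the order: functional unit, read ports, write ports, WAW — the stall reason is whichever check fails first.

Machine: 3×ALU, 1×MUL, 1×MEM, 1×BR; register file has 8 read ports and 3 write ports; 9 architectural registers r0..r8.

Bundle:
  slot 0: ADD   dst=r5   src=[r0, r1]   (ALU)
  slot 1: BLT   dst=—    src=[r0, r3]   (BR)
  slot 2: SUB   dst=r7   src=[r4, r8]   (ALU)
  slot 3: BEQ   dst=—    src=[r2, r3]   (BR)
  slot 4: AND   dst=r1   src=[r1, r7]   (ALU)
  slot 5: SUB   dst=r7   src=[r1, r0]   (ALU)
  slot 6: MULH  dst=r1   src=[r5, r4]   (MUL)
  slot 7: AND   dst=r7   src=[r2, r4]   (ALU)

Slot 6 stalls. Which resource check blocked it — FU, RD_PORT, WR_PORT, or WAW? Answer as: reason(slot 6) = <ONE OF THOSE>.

  0. ALU→r5 ⇒ go  {2A/1Mu/1Ld/1B | 6r 2w}
  1. BR ⇒ go  {2A/1Mu/1Ld/0B | 4r 2w}
  2. ALU→r7 ⇒ go  {1A/1Mu/1Ld/0B | 2r 1w}
  3. BR ⇒ no(FU)  {1A/1Mu/1Ld/0B | 2r 1w}
  4. ALU→r1 ⇒ go  {0A/1Mu/1Ld/0B | 0r 0w}
  5. ALU→r7 ⇒ no(FU)  {0A/1Mu/1Ld/0B | 0r 0w}
  6. MUL→r1 ⇒ no(RD_PORT)  {0A/1Mu/1Ld/0B | 0r 0w}
  7. ALU→r7 ⇒ no(FU)  {0A/1Mu/1Ld/0B | 0r 0w}

reason(slot 6) = RD_PORT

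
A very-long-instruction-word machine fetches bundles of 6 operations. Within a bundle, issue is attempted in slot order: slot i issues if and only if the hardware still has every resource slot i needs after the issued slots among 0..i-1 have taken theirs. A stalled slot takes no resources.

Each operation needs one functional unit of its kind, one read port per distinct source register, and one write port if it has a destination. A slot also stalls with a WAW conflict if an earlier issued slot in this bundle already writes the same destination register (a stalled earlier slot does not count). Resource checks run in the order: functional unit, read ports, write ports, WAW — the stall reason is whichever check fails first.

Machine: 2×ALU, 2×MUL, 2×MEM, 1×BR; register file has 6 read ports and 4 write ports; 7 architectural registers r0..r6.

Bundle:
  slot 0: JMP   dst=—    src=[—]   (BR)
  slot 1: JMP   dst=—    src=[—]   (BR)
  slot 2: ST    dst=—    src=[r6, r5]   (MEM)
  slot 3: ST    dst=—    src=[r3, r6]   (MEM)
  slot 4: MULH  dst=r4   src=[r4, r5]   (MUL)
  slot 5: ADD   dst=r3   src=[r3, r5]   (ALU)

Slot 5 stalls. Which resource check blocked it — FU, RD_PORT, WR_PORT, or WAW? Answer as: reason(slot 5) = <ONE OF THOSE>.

reason(slot 5) = RD_PORT

(0) want 1×BR +0rd +0wr — yes → AL2|MU2|ME2|BR0|rd6|wr4
(1) want 1×BR +0rd +0wr — FU → AL2|MU2|ME2|BR0|rd6|wr4
(2) want 1×MEM +2rd +0wr — yes → AL2|MU2|ME1|BR0|rd4|wr4
(3) want 1×MEM +2rd +0wr — yes → AL2|MU2|ME0|BR0|rd2|wr4
(4) want 1×MUL +2rd +1wr — yes → AL2|MU1|ME0|BR0|rd0|wr3
(5) want 1×ALU +2rd +1wr — RD_PORT → AL2|MU1|ME0|BR0|rd0|wr3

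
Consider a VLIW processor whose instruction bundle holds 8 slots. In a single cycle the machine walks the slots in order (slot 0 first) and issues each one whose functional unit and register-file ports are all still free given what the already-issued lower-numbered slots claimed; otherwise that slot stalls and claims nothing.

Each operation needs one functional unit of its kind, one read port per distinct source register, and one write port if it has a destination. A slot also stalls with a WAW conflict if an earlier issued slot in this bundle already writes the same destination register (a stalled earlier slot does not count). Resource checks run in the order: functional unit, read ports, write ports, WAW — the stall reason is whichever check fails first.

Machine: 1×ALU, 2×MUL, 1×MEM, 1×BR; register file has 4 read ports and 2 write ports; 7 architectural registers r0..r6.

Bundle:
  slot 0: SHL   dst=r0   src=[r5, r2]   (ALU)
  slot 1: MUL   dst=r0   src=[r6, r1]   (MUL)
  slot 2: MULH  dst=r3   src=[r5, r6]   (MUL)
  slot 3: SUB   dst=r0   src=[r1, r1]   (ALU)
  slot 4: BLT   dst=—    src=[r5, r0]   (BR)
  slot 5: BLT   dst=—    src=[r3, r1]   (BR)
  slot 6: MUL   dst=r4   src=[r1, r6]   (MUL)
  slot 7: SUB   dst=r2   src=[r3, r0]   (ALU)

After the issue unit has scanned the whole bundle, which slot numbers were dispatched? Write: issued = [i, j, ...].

issued = [0, 2]

#0 ALU src=r5,r2 dispatched  <A:0 Mu:2 Ld:1 B:1 rd:2 wr:1>
#1 MUL src=r6,r1 held:WAW  <A:0 Mu:2 Ld:1 B:1 rd:2 wr:1>
#2 MUL src=r5,r6 dispatched  <A:0 Mu:1 Ld:1 B:1 rd:0 wr:0>
#3 ALU src=r1,r1 held:FU  <A:0 Mu:1 Ld:1 B:1 rd:0 wr:0>
#4 BR src=r5,r0 held:RD_PORT  <A:0 Mu:1 Ld:1 B:1 rd:0 wr:0>
#5 BR src=r3,r1 held:RD_PORT  <A:0 Mu:1 Ld:1 B:1 rd:0 wr:0>
#6 MUL src=r1,r6 held:RD_PORT  <A:0 Mu:1 Ld:1 B:1 rd:0 wr:0>
#7 ALU src=r3,r0 held:FU  <A:0 Mu:1 Ld:1 B:1 rd:0 wr:0>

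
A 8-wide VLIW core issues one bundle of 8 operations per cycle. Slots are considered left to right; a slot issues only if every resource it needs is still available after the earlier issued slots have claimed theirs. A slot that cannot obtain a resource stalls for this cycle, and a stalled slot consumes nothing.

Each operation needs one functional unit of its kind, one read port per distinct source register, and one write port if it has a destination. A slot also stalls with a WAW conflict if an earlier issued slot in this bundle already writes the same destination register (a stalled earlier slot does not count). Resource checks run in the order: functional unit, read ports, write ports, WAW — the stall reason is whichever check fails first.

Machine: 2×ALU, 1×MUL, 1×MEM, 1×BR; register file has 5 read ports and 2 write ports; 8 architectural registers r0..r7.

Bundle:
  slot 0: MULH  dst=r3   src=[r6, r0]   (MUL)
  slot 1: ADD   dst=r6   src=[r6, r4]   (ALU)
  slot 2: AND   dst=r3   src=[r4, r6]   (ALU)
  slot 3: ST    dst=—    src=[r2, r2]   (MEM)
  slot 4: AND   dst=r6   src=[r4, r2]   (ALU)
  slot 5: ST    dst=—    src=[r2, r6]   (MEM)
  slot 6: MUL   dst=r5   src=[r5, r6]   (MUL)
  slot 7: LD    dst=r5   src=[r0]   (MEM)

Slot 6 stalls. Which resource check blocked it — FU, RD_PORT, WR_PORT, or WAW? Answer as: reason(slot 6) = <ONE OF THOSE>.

#0 MUL src=r6,r0 dispatched  <A:2 Mu:0 Ld:1 B:1 rd:3 wr:1>
#1 ALU src=r6,r4 dispatched  <A:1 Mu:0 Ld:1 B:1 rd:1 wr:0>
#2 ALU src=r4,r6 held:RD_PORT  <A:1 Mu:0 Ld:1 B:1 rd:1 wr:0>
#3 MEM src=r2,r2 dispatched  <A:1 Mu:0 Ld:0 B:1 rd:0 wr:0>
#4 ALU src=r4,r2 held:RD_PORT  <A:1 Mu:0 Ld:0 B:1 rd:0 wr:0>
#5 MEM src=r2,r6 held:FU  <A:1 Mu:0 Ld:0 B:1 rd:0 wr:0>
#6 MUL src=r5,r6 held:FU  <A:1 Mu:0 Ld:0 B:1 rd:0 wr:0>
#7 MEM src=r0 held:FU  <A:1 Mu:0 Ld:0 B:1 rd:0 wr:0>

reason(slot 6) = FU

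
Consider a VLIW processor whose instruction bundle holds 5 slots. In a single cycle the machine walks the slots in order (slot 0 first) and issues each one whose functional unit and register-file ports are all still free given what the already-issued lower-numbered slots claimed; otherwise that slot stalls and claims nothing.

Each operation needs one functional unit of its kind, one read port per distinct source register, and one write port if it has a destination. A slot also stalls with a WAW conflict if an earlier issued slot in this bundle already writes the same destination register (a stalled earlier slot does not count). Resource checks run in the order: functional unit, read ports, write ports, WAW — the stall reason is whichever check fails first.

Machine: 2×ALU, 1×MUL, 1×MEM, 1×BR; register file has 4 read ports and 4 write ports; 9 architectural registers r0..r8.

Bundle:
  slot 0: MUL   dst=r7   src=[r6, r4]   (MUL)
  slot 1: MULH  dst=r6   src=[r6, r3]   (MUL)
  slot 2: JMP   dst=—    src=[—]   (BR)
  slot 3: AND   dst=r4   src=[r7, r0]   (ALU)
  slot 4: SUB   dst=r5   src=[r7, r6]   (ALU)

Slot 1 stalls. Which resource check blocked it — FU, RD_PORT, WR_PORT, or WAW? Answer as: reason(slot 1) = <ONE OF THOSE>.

reason(slot 1) = FU

(0) want 1×MUL +2rd +1wr — yes → AL2|MU0|ME1|BR1|rd2|wr3
(1) want 1×MUL +2rd +1wr — FU → AL2|MU0|ME1|BR1|rd2|wr3
(2) want 1×BR +0rd +0wr — yes → AL2|MU0|ME1|BR0|rd2|wr3
(3) want 1×ALU +2rd +1wr — yes → AL1|MU0|ME1|BR0|rd0|wr2
(4) want 1×ALU +2rd +1wr — RD_PORT → AL1|MU0|ME1|BR0|rd0|wr2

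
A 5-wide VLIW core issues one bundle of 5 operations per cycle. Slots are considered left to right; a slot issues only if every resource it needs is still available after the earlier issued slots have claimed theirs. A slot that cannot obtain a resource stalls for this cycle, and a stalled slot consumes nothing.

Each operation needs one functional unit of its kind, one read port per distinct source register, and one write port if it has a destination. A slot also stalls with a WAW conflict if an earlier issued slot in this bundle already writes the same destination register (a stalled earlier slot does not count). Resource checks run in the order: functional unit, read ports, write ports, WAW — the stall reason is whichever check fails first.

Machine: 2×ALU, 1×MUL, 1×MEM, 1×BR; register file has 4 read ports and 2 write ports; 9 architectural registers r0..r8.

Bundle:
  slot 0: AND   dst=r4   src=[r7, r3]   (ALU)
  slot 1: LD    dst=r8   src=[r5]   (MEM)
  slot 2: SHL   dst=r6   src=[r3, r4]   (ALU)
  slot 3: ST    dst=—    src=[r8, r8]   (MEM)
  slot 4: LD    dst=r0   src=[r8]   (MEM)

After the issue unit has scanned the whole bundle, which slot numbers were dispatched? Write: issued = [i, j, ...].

(0) want 1×ALU +2rd +1wr — yes → AL1|MU1|ME1|BR1|rd2|wr1
(1) want 1×MEM +1rd +1wr — yes → AL1|MU1|ME0|BR1|rd1|wr0
(2) want 1×ALU +2rd +1wr — RD_PORT → AL1|MU1|ME0|BR1|rd1|wr0
(3) want 1×MEM +1rd +0wr — FU → AL1|MU1|ME0|BR1|rd1|wr0
(4) want 1×MEM +1rd +1wr — FU → AL1|MU1|ME0|BR1|rd1|wr0

issued = [0, 1]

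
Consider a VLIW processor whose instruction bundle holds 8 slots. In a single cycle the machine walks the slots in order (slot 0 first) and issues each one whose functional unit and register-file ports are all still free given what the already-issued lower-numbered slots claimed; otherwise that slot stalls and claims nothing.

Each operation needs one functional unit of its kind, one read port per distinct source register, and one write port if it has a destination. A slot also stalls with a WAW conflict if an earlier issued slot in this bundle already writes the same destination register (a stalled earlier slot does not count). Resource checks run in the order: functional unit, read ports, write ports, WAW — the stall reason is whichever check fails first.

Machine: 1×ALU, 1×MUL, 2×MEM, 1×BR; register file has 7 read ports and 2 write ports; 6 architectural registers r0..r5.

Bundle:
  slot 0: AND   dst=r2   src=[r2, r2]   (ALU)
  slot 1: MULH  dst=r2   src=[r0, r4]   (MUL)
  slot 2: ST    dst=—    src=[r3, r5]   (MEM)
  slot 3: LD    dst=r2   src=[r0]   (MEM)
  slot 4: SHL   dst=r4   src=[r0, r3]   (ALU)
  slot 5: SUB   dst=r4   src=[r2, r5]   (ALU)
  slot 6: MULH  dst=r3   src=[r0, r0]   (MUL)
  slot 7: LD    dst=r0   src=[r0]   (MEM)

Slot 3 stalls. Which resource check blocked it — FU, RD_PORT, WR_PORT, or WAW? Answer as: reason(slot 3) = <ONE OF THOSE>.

(0) want 1×ALU +1rd +1wr — yes → AL0|MU1|ME2|BR1|rd6|wr1
(1) want 1×MUL +2rd +1wr — WAW → AL0|MU1|ME2|BR1|rd6|wr1
(2) want 1×MEM +2rd +0wr — yes → AL0|MU1|ME1|BR1|rd4|wr1
(3) want 1×MEM +1rd +1wr — WAW → AL0|MU1|ME1|BR1|rd4|wr1
(4) want 1×ALU +2rd +1wr — FU → AL0|MU1|ME1|BR1|rd4|wr1
(5) want 1×ALU +2rd +1wr — FU → AL0|MU1|ME1|BR1|rd4|wr1
(6) want 1×MUL +1rd +1wr — yes → AL0|MU0|ME1|BR1|rd3|wr0
(7) want 1×MEM +1rd +1wr — WR_PORT → AL0|MU0|ME1|BR1|rd3|wr0

reason(slot 3) = WAW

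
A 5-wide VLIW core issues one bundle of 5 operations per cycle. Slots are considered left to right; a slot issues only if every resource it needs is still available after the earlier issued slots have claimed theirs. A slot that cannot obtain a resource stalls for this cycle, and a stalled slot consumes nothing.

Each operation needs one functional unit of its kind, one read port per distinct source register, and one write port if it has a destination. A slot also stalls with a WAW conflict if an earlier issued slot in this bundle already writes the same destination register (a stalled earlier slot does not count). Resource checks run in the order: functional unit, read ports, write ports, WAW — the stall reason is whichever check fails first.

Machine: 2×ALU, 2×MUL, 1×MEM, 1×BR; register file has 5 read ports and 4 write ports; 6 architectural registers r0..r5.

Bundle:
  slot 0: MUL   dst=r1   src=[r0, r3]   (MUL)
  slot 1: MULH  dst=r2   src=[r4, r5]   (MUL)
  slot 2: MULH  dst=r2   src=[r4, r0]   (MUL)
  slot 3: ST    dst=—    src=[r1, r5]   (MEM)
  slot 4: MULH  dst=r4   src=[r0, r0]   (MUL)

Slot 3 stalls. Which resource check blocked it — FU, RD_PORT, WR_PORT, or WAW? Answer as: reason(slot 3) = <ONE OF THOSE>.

#0 MUL src=r0,r3 dispatched  <A:2 Mu:1 Ld:1 B:1 rd:3 wr:3>
#1 MUL src=r4,r5 dispatched  <A:2 Mu:0 Ld:1 B:1 rd:1 wr:2>
#2 MUL src=r4,r0 held:FU  <A:2 Mu:0 Ld:1 B:1 rd:1 wr:2>
#3 MEM src=r1,r5 held:RD_PORT  <A:2 Mu:0 Ld:1 B:1 rd:1 wr:2>
#4 MUL src=r0,r0 held:FU  <A:2 Mu:0 Ld:1 B:1 rd:1 wr:2>

reason(slot 3) = RD_PORT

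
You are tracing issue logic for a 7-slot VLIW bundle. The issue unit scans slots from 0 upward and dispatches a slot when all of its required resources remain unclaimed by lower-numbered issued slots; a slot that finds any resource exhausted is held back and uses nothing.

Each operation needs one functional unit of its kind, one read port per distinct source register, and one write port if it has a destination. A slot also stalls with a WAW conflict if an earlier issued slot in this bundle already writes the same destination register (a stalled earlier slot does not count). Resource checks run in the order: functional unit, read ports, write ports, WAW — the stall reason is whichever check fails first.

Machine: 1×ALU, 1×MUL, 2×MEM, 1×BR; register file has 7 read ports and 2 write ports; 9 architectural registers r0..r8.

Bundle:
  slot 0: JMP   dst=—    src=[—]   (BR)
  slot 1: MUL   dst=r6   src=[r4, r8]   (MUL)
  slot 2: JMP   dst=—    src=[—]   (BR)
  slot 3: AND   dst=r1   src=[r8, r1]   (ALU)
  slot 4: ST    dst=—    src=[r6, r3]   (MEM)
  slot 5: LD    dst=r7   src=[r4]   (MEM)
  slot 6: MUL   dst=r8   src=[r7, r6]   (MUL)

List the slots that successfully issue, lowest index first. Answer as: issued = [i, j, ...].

issued = [0, 1, 3, 4]

slot 0 (BR): ISSUE — free A1,Mu1,Ld2,B0 rp7 wp2
slot 1 (MUL): ISSUE — free A1,Mu0,Ld2,B0 rp5 wp1
slot 2 (BR): stall FU — free A1,Mu0,Ld2,B0 rp5 wp1
slot 3 (ALU): ISSUE — free A0,Mu0,Ld2,B0 rp3 wp0
slot 4 (MEM): ISSUE — free A0,Mu0,Ld1,B0 rp1 wp0
slot 5 (MEM): stall WR_PORT — free A0,Mu0,Ld1,B0 rp1 wp0
slot 6 (MUL): stall FU — free A0,Mu0,Ld1,B0 rp1 wp0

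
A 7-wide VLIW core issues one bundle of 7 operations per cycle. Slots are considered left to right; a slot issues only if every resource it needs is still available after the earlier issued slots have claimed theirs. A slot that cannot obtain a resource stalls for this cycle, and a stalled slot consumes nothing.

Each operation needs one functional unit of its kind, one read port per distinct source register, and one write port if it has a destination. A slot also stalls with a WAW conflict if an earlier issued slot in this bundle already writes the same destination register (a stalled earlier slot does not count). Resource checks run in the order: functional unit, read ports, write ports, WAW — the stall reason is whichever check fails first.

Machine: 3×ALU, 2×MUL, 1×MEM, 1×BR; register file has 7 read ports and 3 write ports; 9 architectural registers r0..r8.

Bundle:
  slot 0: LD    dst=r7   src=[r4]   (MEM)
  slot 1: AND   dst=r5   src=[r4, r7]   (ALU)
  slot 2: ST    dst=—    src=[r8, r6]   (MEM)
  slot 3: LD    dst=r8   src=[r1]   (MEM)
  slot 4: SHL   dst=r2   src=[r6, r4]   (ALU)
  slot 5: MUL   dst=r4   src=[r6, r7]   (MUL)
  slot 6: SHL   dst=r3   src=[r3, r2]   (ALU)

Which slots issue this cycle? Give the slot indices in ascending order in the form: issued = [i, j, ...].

issued = [0, 1, 4]

#0 MEM src=r4 dispatched  <A:3 Mu:2 Ld:0 B:1 rd:6 wr:2>
#1 ALU src=r4,r7 dispatched  <A:2 Mu:2 Ld:0 B:1 rd:4 wr:1>
#2 MEM src=r8,r6 held:FU  <A:2 Mu:2 Ld:0 B:1 rd:4 wr:1>
#3 MEM src=r1 held:FU  <A:2 Mu:2 Ld:0 B:1 rd:4 wr:1>
#4 ALU src=r6,r4 dispatched  <A:1 Mu:2 Ld:0 B:1 rd:2 wr:0>
#5 MUL src=r6,r7 held:WR_PORT  <A:1 Mu:2 Ld:0 B:1 rd:2 wr:0>
#6 ALU src=r3,r2 held:WR_PORT  <A:1 Mu:2 Ld:0 B:1 rd:2 wr:0>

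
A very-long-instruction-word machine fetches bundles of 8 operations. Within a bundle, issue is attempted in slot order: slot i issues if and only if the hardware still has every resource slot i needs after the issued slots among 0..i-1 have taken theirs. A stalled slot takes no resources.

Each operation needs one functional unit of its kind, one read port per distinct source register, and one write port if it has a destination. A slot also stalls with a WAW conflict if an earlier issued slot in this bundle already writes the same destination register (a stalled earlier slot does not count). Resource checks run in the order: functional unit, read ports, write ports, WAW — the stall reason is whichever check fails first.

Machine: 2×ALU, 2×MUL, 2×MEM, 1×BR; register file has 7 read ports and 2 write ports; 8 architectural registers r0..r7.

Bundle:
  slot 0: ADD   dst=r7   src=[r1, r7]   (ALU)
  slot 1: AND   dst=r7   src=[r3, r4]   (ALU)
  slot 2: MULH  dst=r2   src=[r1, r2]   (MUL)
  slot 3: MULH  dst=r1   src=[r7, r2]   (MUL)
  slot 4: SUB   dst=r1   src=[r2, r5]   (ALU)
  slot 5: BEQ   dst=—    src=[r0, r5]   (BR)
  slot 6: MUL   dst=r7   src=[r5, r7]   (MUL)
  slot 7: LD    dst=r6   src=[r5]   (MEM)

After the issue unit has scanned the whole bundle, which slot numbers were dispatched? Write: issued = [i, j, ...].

slot 0 (ALU): ISSUE — free A1,Mu2,Ld2,B1 rp5 wp1
slot 1 (ALU): stall WAW — free A1,Mu2,Ld2,B1 rp5 wp1
slot 2 (MUL): ISSUE — free A1,Mu1,Ld2,B1 rp3 wp0
slot 3 (MUL): stall WR_PORT — free A1,Mu1,Ld2,B1 rp3 wp0
slot 4 (ALU): stall WR_PORT — free A1,Mu1,Ld2,B1 rp3 wp0
slot 5 (BR): ISSUE — free A1,Mu1,Ld2,B0 rp1 wp0
slot 6 (MUL): stall RD_PORT — free A1,Mu1,Ld2,B0 rp1 wp0
slot 7 (MEM): stall WR_PORT — free A1,Mu1,Ld2,B0 rp1 wp0

issued = [0, 2, 5]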